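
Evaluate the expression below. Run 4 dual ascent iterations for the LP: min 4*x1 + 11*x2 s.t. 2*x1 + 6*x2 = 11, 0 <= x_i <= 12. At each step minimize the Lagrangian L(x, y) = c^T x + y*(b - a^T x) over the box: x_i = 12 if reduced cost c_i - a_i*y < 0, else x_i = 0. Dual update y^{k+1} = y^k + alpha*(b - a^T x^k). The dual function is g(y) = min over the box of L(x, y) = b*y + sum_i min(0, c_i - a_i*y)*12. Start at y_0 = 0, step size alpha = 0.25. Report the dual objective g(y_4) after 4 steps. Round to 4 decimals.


Dual ascent for LP: min 4*x1 + 11*x2, 2*x1 + 6*x2 = 11, 0 <= x_i <= 12
Step 1: y^k = 0.0, reduced costs: (4.0, 11.0)
  x^k = (0.0, 0.0), subgradient = b - a^T x = 11.0
  y^{k+1} = 0.0 + 0.25*11.0 = 2.75
Step 2: y^k = 2.75, reduced costs: (-1.5, -5.5)
  x^k = (12.0, 12.0), subgradient = b - a^T x = -85.0
  y^{k+1} = 2.75 + 0.25*-85.0 = -18.5
Step 3: y^k = -18.5, reduced costs: (41.0, 122.0)
  x^k = (0.0, 0.0), subgradient = b - a^T x = 11.0
  y^{k+1} = -18.5 + 0.25*11.0 = -15.75
Step 4: y^k = -15.75, reduced costs: (35.5, 105.5)
  x^k = (0.0, 0.0), subgradient = b - a^T x = 11.0
  y^{k+1} = -15.75 + 0.25*11.0 = -13.0
Dual objective at y_4 = -13.0: reduced costs (30.0, 89.0), box minimizer x = (0.0, 0.0)
g(y_4) = b*y + (c1 - a1*y)*x1 + (c2 - a2*y)*x2 = 11*(-13.0) + 30.0*0.0 + 89.0*0.0 = -143.0 + 0.0 + 0.0 = -143.0


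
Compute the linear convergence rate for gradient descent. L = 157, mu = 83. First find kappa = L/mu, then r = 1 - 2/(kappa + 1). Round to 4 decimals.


Step 1: Compute the condition number.
kappa = L/mu = 157/83 = 1.8916
Step 2: Compute the convergence rate.
r = 1 - 2/(kappa + 1) = 1 - 2*mu/(L + mu) = (L - mu)/(L + mu) = 74/240 = 0.3083


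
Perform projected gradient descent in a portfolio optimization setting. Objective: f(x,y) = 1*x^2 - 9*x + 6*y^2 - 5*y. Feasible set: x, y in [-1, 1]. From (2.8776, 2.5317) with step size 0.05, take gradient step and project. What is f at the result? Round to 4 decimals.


Step 1: Compute gradient at (2.8776, 2.5317).
grad_x = 2*1*2.8776 - 9 = -3.2448
grad_y = 2*6*2.5317 - 5 = 25.3804
Step 2: Gradient step.
x_raw = 2.8776 - 0.05*-3.2448 = 3.0398
y_raw = 2.5317 - 0.05*25.3804 = 1.2627
Step 3: Project onto [-1, 1].
x_proj = clip(3.0398) = 1.0
y_proj = clip(1.2627) = 1.0
Step 4: Evaluate f.
f(1.0, 1.0) = -7.0


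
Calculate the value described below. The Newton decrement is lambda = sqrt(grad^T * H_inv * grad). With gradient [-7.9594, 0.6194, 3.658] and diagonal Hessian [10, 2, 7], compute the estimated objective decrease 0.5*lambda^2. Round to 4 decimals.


Step 1: H is diagonal, so H^(-1) * g = [-0.7959, 0.3097, 0.5226].
Step 2: g^T H^(-1) g = sum_i g_i^2 / H_ii
  = (-7.9594)^2/10 + (0.6194)^2/2 + (3.658)^2/7
  = 6.3352 + 0.1918 + 1.9116 = 8.4386
Step 3: Objective decrease = 0.5 * g^T H^(-1) g = 4.2193


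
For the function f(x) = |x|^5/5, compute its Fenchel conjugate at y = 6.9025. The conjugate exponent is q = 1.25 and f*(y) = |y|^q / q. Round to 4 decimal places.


The conjugate exponent q satisfies 1/p + 1/q = 1.
p = 5, so q = 5/(5 - 1) = 1.25
|y|^q = 6.9025^1.25 = 11.1881
f*(6.9025) = 11.1881 / 1.25 = 8.9505


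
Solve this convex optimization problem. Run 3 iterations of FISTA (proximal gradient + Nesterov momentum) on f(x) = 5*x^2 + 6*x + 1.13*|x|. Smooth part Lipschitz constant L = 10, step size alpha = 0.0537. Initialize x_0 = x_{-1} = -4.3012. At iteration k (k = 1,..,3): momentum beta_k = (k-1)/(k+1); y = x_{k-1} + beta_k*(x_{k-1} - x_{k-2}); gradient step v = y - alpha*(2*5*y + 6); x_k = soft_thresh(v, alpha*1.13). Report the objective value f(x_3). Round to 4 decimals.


FISTA on f(x) = 5*x^2 + 6*x + 1.13*|x|
L = 10, alpha = 0.0537
Iteration 1: beta = 0.0, y = -4.3012 + 0.0*(-4.3012 + 4.3012) = -4.3012
  grad(y) = -37.012, v = y - alpha*grad = -2.3137
  prox(v) = soft_thresh(-2.3137, 0.0607) = -2.253
Iteration 2: beta = 0.3333, y = -2.253 + 0.3333*(-2.253 + 4.3012) = -1.5702
  grad(y) = -9.7023, v = y - alpha*grad = -1.0492
  prox(v) = soft_thresh(-1.0492, 0.0607) = -0.9885
Iteration 3: beta = 0.5, y = -0.9885 + 0.5*(-0.9885 + 2.253) = -0.3563
  grad(y) = 2.4368, v = y - alpha*grad = -0.4872
  prox(v) = soft_thresh(-0.4872, 0.0607) = -0.4265
f(x_3) = 5*(-0.4265)^2 + 6*(-0.4265) + 1.13*|-0.4265| = -1.1675


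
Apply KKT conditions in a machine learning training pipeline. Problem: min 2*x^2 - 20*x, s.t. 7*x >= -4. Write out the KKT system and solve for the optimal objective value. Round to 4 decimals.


Step 1: Try lambda = 0 (constraint inactive).
Stationarity: 2*2*x - 20 = 0
x* = 20/(2*2) = 5.0
Check constraint: 7*5.0 = 35.0 >= -4 -- satisfied.
Step 2: Compute optimal value.
f(x*) = 2*5.0^2 - 20*5.0 = -50.0


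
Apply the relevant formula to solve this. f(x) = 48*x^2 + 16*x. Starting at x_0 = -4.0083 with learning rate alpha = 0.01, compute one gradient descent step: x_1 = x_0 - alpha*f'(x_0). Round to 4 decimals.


We compute the gradient at x_0 and apply the update.
f'(x) = 96*x + 16
f'(-4.0083) = 96*-4.0083 + 16 = -368.7968
x_1 = -4.0083 - 0.01*-368.7968 = -0.3203


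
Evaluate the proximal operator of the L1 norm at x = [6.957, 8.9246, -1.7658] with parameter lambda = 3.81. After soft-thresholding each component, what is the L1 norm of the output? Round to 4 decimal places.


Soft-thresholding with lambda = 3.81:
prox(6.957) = sign(6.957)*max(|6.957| - 3.81, 0) = 3.147
prox(8.9246) = sign(8.9246)*max(|8.9246| - 3.81, 0) = 5.1146
prox(-1.7658) = sign(-1.7658)*max(|-1.7658| - 3.81, 0) = 0.0
prox(x) = [3.147, 5.1146, 0.0]
||prox(x)||_1 = 3.147 + 5.1146 + 0.0 = 8.2616


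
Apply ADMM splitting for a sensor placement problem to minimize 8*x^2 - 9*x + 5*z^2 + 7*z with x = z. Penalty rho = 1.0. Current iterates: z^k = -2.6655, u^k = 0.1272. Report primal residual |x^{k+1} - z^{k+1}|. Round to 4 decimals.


ADMM iteration with rho = 1.0, z^k = -2.6655, u^k = 0.1272
Step 1: x-update.
Minimize 8*x^2 - 9*x + (1.0/2)*(x + 2.6655 + 0.1272)^2
FOC: (2*8 + 1.0)*x = 9 + 1.0*(-2.6655 - 0.1272)
x^{k+1} = 0.3651
Step 2: z-update.
Minimize 5*z^2 + 7*z + (1.0/2)*(0.3651 - z + 0.1272)^2
FOC: (2*5 + 1.0)*z = -7 + 1.0*(0.3651 + 0.1272)
z^{k+1} = -0.5916
Step 3: u-update.
u^{k+1} = 0.1272 + 0.3651 + 0.5916 = 1.0839
Step 4: Primal residual = |0.3651 + 0.5916| = 0.9567


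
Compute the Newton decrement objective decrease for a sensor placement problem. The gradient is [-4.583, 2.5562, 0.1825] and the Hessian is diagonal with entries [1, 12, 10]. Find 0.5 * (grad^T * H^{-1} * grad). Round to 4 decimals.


Step 1: H is diagonal, so H^(-1) * g = [-4.583, 0.213, 0.0183].
Step 2: g^T H^(-1) g = sum_i g_i^2 / H_ii
  = (-4.583)^2/1 + (2.5562)^2/12 + (0.1825)^2/10
  = 21.0039 + 0.5445 + 0.0033 = 21.5517
Step 3: Objective decrease = 0.5 * g^T H^(-1) g = 10.7759


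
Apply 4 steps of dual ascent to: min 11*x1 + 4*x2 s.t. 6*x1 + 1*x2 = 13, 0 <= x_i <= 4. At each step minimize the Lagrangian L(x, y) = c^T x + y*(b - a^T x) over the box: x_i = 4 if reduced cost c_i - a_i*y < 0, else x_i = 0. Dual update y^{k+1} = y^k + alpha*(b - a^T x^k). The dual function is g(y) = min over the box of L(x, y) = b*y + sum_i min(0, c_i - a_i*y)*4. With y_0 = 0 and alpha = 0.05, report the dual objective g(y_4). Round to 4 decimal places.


Dual ascent for LP: min 11*x1 + 4*x2, 6*x1 + 1*x2 = 13, 0 <= x_i <= 4
Step 1: y^k = 0.0, reduced costs: (11.0, 4.0)
  x^k = (0.0, 0.0), subgradient = b - a^T x = 13.0
  y^{k+1} = 0.0 + 0.05*13.0 = 0.65
Step 2: y^k = 0.65, reduced costs: (7.1, 3.35)
  x^k = (0.0, 0.0), subgradient = b - a^T x = 13.0
  y^{k+1} = 0.65 + 0.05*13.0 = 1.3
Step 3: y^k = 1.3, reduced costs: (3.2, 2.7)
  x^k = (0.0, 0.0), subgradient = b - a^T x = 13.0
  y^{k+1} = 1.3 + 0.05*13.0 = 1.95
Step 4: y^k = 1.95, reduced costs: (-0.7, 2.05)
  x^k = (4.0, 0.0), subgradient = b - a^T x = -11.0
  y^{k+1} = 1.95 + 0.05*-11.0 = 1.4
Dual objective at y_4 = 1.4: reduced costs (2.6, 2.6), box minimizer x = (0.0, 0.0)
g(y_4) = b*y + (c1 - a1*y)*x1 + (c2 - a2*y)*x2 = 13*1.4 + 2.6*0.0 + 2.6*0.0 = 18.2 + 0.0 + 0.0 = 18.2


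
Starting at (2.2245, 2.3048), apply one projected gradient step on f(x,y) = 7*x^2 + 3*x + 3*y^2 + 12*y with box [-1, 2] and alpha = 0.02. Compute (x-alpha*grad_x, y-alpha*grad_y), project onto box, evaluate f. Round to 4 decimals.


Step 1: Compute gradient at (2.2245, 2.3048).
grad_x = 2*7*2.2245 + 3 = 34.143
grad_y = 2*3*2.3048 + 12 = 25.8288
Step 2: Gradient step.
x_raw = 2.2245 - 0.02*34.143 = 1.5416
y_raw = 2.3048 - 0.02*25.8288 = 1.7882
Step 3: Project onto [-1, 2].
x_proj = clip(1.5416) = 1.5416
y_proj = clip(1.7882) = 1.7882
Step 4: Evaluate f.
f(1.5416, 1.7882) = 52.3134


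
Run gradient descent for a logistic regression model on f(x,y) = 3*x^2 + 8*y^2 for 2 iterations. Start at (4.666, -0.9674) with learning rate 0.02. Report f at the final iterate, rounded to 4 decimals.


Gradient descent on f(x,y) = 3*x^2 + 8*y^2.
Starting point: (4.666, -0.9674), alpha = 0.02
Step 1: grad_x = 2*3*4.666 = 27.996, grad_y = 2*8*-0.9674 = -15.4784
  x_1 = 4.666 - 0.02*27.996 = 4.1061
  y_1 = -0.9674 - 0.02*-15.4784 = -0.6578
Step 2: grad_x = 2*3*4.1061 = 24.6365, grad_y = 2*8*-0.6578 = -10.5253
  x_2 = 4.1061 - 0.02*24.6365 = 3.6134
  y_2 = -0.6578 - 0.02*-10.5253 = -0.4473
f(3.6134, -0.4473) = 3*3.6134^2 + 8*(-0.4473)^2 = 40.7697


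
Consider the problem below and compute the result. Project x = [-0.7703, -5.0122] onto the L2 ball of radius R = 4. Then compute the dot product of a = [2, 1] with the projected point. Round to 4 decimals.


Step 1: Compute ||x|| (intermediates to 6 decimals).
||x|| = sqrt((-0.7703)^2 + (-5.0122)^2) = 5.071046
Step 2: Project.
Since ||x|| > R, scale = R/||x|| = 4/5.071046 = 0.788792, proj(x) = scale * x
proj(x) = [-0.607606, -3.953583]
Step 3: Dot product.
a^T * proj(x) = 2*(-0.607606) + 1*(-3.953583) = -5.1688


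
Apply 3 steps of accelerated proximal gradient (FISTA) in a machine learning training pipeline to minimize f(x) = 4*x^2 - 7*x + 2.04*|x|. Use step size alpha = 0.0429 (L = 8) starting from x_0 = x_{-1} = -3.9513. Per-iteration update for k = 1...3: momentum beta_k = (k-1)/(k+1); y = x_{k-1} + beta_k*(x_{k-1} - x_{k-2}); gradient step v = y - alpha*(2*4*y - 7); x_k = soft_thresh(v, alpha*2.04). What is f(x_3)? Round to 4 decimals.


FISTA on f(x) = 4*x^2 - 7*x + 2.04*|x|
L = 8, alpha = 0.0429
Iteration 1: beta = 0.0, y = -3.9513 + 0.0*(-3.9513 + 3.9513) = -3.9513
  grad(y) = -38.6104, v = y - alpha*grad = -2.2949
  prox(v) = soft_thresh(-2.2949, 0.0875) = -2.2074
Iteration 2: beta = 0.3333, y = -2.2074 + 0.3333*(-2.2074 + 3.9513) = -1.6261
  grad(y) = -20.0088, v = y - alpha*grad = -0.7677
  prox(v) = soft_thresh(-0.7677, 0.0875) = -0.6802
Iteration 3: beta = 0.5, y = -0.6802 + 0.5*(-0.6802 + 2.2074) = 0.0834
  grad(y) = -6.3329, v = y - alpha*grad = 0.3551
  prox(v) = soft_thresh(0.3551, 0.0875) = 0.2676
f(x_3) = 4*0.2676^2 - 7*0.2676 + 2.04*|0.2676| = -1.0407


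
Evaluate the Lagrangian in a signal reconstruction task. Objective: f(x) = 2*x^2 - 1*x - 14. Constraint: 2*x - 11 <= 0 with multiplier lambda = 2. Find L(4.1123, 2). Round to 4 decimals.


Step 1: Evaluate f(x).
f(4.1123) = 2*4.1123^2 - 1*4.1123 - 14 = 15.7097
Step 2: Evaluate g(x).
g(4.1123) = 2*4.1123 - 11 = -2.7754
Step 3: Compute Lagrangian.
L = 15.7097 + 2*-2.7754 = 10.1589


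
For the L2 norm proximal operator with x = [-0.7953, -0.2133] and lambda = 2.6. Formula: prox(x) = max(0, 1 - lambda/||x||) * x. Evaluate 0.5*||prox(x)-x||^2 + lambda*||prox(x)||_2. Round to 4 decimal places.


Step 1: Compute ||x||.
||x|| = 0.8234
Step 2: Compute scaling factor.
scale = max(0, 1 - 2.6/0.8234) = 0.0
Step 3: prox(x) = [-0.0, -0.0]
||prox(x)|| = 0.0
Step 4: Proximal objective.
0.5*||prox-x||^2 = 0.339
lambda*||prox|| = 0.0
Total = 0.339


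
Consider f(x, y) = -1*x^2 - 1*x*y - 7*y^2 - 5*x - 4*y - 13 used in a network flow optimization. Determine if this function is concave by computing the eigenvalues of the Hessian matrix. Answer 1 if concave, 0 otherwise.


The Hessian of f(x,y) = -1*x^2 - 1*x*y - 7*y^2 - 5*x - 4*y - 13 is:
H = [[-2, -1], [-1, -14]]
Trace = -2 - 14 = -16
Determinant = -2*-14 - (-1)^2 = 27
Discriminant = (-16)^2 - 4*27 = 148.0
Eigenvalues: lambda_1 = -14.0828, lambda_2 = -1.9172
The function is concave.

1


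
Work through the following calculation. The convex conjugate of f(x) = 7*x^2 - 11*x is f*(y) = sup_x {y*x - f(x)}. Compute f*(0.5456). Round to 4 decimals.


f*(y) = sup_x {y*x - a*x^2 - b*x} = sup_x {(y-b)*x - a*x^2}
FOC: (y - b) - 2a*x = 0 => x* = (y - b)/(2a)
x* = (0.5456 + 11)/(2*7) = 0.8247
f*(0.5456) = (y-b)^2/(4a) = (0.5456 + 11)^2/(4*7)
= 133.3009/28 = 4.7607


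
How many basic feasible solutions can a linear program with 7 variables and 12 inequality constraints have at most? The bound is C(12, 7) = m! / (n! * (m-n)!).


Each vertex corresponds to some choice of n active constraints out of m, so the number of vertices is at most C(m, n) = m! / (n!(m-n)!).
m = 12, n = 7
Numerator: 12 * 11 * 10 * 9 * 8 * 7 * 6
Denominator: 7! = 5040
C(12, 7) = 792


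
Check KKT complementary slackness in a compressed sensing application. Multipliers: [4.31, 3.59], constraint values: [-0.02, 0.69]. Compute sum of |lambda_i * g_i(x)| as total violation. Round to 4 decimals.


KKT complementary slackness check:
lambda_1 * g_1 = 4.31 * -0.02 = -0.0862
lambda_2 * g_2 = 3.59 * 0.69 = 2.4771
Total violation = 0.0862 + 2.4771 = 2.5633


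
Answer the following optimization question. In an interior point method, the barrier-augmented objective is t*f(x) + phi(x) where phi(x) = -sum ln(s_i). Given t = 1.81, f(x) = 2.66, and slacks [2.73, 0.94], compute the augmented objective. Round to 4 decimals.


Step 1: Compute log-barrier.
ln values: [1.0043, -0.0619]
phi = -(1.0043 - 0.0619) = -0.9424
Step 2: Compute augmented objective.
t*f(x) = 1.81*2.66 = 4.8146
Total = 4.8146 - 0.9424 = 3.8722


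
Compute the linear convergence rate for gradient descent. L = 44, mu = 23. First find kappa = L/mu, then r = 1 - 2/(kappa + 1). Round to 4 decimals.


Step 1: Compute the condition number.
kappa = L/mu = 44/23 = 1.913
Step 2: Compute the convergence rate.
r = 1 - 2/(kappa + 1) = 1 - 2*mu/(L + mu) = (L - mu)/(L + mu) = 21/67 = 0.3134


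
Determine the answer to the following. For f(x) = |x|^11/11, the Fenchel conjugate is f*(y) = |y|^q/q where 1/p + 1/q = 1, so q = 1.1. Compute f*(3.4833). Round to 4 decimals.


The conjugate exponent q satisfies 1/p + 1/q = 1.
p = 11, so q = 11/(11 - 1) = 1.1
|y|^q = 3.4833^1.1 = 3.9463
f*(3.4833) = 3.9463 / 1.1 = 3.5875


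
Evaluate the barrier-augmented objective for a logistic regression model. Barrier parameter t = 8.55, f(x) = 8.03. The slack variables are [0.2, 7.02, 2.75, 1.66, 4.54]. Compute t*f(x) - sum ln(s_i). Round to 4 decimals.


Step 1: Compute log-barrier.
ln values: [-1.6094, 1.9488, 1.0116, 0.5068, 1.5129]
phi = -(-1.6094 + 1.9488 + 1.0116 + 0.5068 + 1.5129) = -3.3707
Step 2: Compute augmented objective.
t*f(x) = 8.55*8.03 = 68.6565
Total = 68.6565 - 3.3707 = 65.2858


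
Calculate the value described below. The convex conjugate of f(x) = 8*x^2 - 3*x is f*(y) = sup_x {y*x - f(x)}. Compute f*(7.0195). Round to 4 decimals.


f*(y) = sup_x {y*x - a*x^2 - b*x} = sup_x {(y-b)*x - a*x^2}
FOC: (y - b) - 2a*x = 0 => x* = (y - b)/(2a)
x* = (7.0195 + 3)/(2*8) = 0.6262
f*(7.0195) = (y-b)^2/(4a) = (7.0195 + 3)^2/(4*8)
= 100.3904/32 = 3.1372


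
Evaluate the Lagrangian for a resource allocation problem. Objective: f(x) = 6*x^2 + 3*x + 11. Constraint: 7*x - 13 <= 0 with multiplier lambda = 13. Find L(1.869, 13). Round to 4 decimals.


Step 1: Evaluate f(x).
f(1.869) = 6*1.869^2 + 3*1.869 + 11 = 37.566
Step 2: Evaluate g(x).
g(1.869) = 7*1.869 - 13 = 0.083
Step 3: Compute Lagrangian.
L = 37.566 + 13*0.083 = 38.645


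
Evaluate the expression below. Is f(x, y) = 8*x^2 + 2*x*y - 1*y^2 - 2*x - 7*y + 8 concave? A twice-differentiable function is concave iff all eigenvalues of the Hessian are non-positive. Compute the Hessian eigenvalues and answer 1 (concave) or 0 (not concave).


The Hessian of f(x,y) = 8*x^2 + 2*x*y - 1*y^2 - 2*x - 7*y + 8 is:
H = [[16, 2], [2, -2]]
Trace = 16 - 2 = 14
Determinant = 16*-2 - (2)^2 = -36
Discriminant = (14)^2 - 4*-36 = 340.0
Eigenvalues: lambda_1 = -2.2195, lambda_2 = 16.2195
The function is not concave.

0


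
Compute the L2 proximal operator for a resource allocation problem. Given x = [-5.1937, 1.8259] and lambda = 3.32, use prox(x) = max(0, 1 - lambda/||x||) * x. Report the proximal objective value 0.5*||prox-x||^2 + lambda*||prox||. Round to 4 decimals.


Step 1: Compute ||x||.
||x|| = 5.5053
Step 2: Compute scaling factor.
scale = max(0, 1 - 3.32/5.5053) = 0.3969
Step 3: prox(x) = [-2.0616, 0.7248]
||prox(x)|| = 2.1853
Step 4: Proximal objective.
0.5*||prox-x||^2 = 5.5112
lambda*||prox|| = 7.2552
Total = 12.7664


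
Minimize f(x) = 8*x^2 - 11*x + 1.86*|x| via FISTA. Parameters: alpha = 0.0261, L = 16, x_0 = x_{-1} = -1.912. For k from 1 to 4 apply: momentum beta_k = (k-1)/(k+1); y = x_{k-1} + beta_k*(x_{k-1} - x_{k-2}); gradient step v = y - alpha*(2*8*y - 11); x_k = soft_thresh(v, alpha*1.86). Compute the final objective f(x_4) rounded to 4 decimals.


FISTA on f(x) = 8*x^2 - 11*x + 1.86*|x|
L = 16, alpha = 0.0261
Iteration 1: beta = 0.0, y = -1.912 + 0.0*(-1.912 + 1.912) = -1.912
  grad(y) = -41.592, v = y - alpha*grad = -0.8264
  prox(v) = soft_thresh(-0.8264, 0.0485) = -0.7779
Iteration 2: beta = 0.3333, y = -0.7779 + 0.3333*(-0.7779 + 1.912) = -0.3999
  grad(y) = -17.3979, v = y - alpha*grad = 0.0542
  prox(v) = soft_thresh(0.0542, 0.0485) = 0.0057
Iteration 3: beta = 0.5, y = 0.0057 + 0.5*(0.0057 + 0.7779) = 0.3975
  grad(y) = -4.6407, v = y - alpha*grad = 0.5186
  prox(v) = soft_thresh(0.5186, 0.0485) = 0.47
Iteration 4: beta = 0.6, y = 0.47 + 0.6*(0.47 - 0.0057) = 0.7486
  grad(y) = 0.9784, v = y - alpha*grad = 0.7231
  prox(v) = soft_thresh(0.7231, 0.0485) = 0.6746
f(x_4) = 8*0.6746^2 - 11*0.6746 + 1.86*|0.6746| = -2.5252


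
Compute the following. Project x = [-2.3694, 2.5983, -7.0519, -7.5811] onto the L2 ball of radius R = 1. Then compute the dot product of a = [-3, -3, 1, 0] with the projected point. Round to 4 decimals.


Step 1: Compute ||x|| (intermediates to 6 decimals).
||x|| = sqrt((-2.3694)^2 + 2.5983^2 + (-7.0519)^2 + (-7.5811)^2) = 10.934697
Step 2: Project.
Since ||x|| > R, scale = R/||x|| = 1/10.934697 = 0.091452, proj(x) = scale * x
proj(x) = [-0.216686, 0.23762, -0.64491, -0.693307]
Step 3: Dot product.
a^T * proj(x) = -3*(-0.216686) - 3*0.23762 + 1*(-0.64491) + 0*(-0.693307) = -0.7077


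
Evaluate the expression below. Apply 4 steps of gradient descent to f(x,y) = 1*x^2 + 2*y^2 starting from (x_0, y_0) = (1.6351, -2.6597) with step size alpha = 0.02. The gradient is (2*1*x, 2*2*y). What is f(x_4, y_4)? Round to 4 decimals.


Gradient descent on f(x,y) = 1*x^2 + 2*y^2.
Starting point: (1.6351, -2.6597), alpha = 0.02
Step 1: grad_x = 2*1*1.6351 = 3.2702, grad_y = 2*2*-2.6597 = -10.6388
  x_1 = 1.6351 - 0.02*3.2702 = 1.5697
  y_1 = -2.6597 - 0.02*-10.6388 = -2.4469
Step 2: grad_x = 2*1*1.5697 = 3.1394, grad_y = 2*2*-2.4469 = -9.7877
  x_2 = 1.5697 - 0.02*3.1394 = 1.5069
  y_2 = -2.4469 - 0.02*-9.7877 = -2.2512
Step 3: grad_x = 2*1*1.5069 = 3.0138, grad_y = 2*2*-2.2512 = -9.0047
  x_3 = 1.5069 - 0.02*3.0138 = 1.4466
  y_3 = -2.2512 - 0.02*-9.0047 = -2.0711
Step 4: grad_x = 2*1*1.4466 = 2.8933, grad_y = 2*2*-2.0711 = -8.2843
  x_4 = 1.4466 - 0.02*2.8933 = 1.3888
  y_4 = -2.0711 - 0.02*-8.2843 = -1.9054
f(1.3888, -1.9054) = 1*1.3888^2 + 2*(-1.9054)^2 = 9.1897


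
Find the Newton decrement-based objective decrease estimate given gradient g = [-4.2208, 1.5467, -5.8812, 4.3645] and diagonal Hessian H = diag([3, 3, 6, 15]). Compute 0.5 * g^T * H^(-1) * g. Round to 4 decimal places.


Step 1: H is diagonal, so H^(-1) * g = [-1.4069, 0.5156, -0.9802, 0.291].
Step 2: g^T H^(-1) g = sum_i g_i^2 / H_ii
  = (-4.2208)^2/3 + (1.5467)^2/3 + (-5.8812)^2/6 + (4.3645)^2/15
  = 5.9384 + 0.7974 + 5.7648 + 1.2699 = 13.7705
Step 3: Objective decrease = 0.5 * g^T H^(-1) g = 6.8852


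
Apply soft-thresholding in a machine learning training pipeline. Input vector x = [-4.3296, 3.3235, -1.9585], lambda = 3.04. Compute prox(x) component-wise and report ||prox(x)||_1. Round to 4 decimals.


Soft-thresholding with lambda = 3.04:
prox(-4.3296) = sign(-4.3296)*max(|-4.3296| - 3.04, 0) = -1.2896
prox(3.3235) = sign(3.3235)*max(|3.3235| - 3.04, 0) = 0.2835
prox(-1.9585) = sign(-1.9585)*max(|-1.9585| - 3.04, 0) = 0.0
prox(x) = [-1.2896, 0.2835, 0.0]
||prox(x)||_1 = 1.2896 + 0.2835 + 0.0 = 1.5731


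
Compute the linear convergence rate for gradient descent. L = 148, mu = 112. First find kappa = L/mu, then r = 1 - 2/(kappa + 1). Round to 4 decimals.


Step 1: Compute the condition number.
kappa = L/mu = 148/112 = 1.3214
Step 2: Compute the convergence rate.
r = 1 - 2/(kappa + 1) = 1 - 2*mu/(L + mu) = (L - mu)/(L + mu) = 36/260 = 0.1385


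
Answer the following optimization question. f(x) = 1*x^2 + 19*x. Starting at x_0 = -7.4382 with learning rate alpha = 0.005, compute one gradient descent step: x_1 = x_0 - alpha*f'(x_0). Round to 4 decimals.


We compute the gradient at x_0 and apply the update.
f'(x) = 2*x + 19
f'(-7.4382) = 2*-7.4382 + 19 = 4.1236
x_1 = -7.4382 - 0.005*4.1236 = -7.4588


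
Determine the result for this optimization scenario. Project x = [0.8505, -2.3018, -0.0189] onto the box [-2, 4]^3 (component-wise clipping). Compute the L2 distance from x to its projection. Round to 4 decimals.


Project each component onto [-2, 4].
clip(0.8505) = 0.8505, clip(-2.3018) = -2.0, clip(-0.0189) = -0.0189
Projection = [0.8505, -2.0, -0.0189]
Squared diffs: [0.0, 0.0911, 0.0]
Distance = sqrt(0.0911) = 0.3018


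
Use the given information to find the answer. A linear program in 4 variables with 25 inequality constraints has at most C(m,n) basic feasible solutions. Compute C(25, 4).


Each vertex corresponds to some choice of n active constraints out of m, so the number of vertices is at most C(m, n) = m! / (n!(m-n)!).
m = 25, n = 4
Numerator: 25 * 24 * 23 * 22
Denominator: 4! = 24
C(25, 4) = 12650


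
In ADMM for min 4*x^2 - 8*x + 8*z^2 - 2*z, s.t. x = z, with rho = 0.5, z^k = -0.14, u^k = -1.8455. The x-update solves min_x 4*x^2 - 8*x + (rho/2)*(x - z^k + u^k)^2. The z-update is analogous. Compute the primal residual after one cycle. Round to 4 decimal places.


ADMM iteration with rho = 0.5, z^k = -0.14, u^k = -1.8455
Step 1: x-update.
Minimize 4*x^2 - 8*x + (0.5/2)*(x + 0.14 - 1.8455)^2
FOC: (2*4 + 0.5)*x = 8 + 0.5*(-0.14 + 1.8455)
x^{k+1} = 1.0415
Step 2: z-update.
Minimize 8*z^2 - 2*z + (0.5/2)*(1.0415 - z - 1.8455)^2
FOC: (2*8 + 0.5)*z = 2 + 0.5*(1.0415 - 1.8455)
z^{k+1} = 0.0968
Step 3: u-update.
u^{k+1} = -1.8455 + 1.0415 - 0.0968 = -0.9008
Step 4: Primal residual = |1.0415 - 0.0968| = 0.9447


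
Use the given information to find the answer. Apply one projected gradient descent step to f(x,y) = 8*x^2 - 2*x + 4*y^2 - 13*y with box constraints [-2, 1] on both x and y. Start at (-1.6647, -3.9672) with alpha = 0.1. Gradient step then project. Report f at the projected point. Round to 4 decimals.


Step 1: Compute gradient at (-1.6647, -3.9672).
grad_x = 2*8*-1.6647 - 2 = -28.6352
grad_y = 2*4*-3.9672 - 13 = -44.7376
Step 2: Gradient step.
x_raw = -1.6647 - 0.1*-28.6352 = 1.1988
y_raw = -3.9672 - 0.1*-44.7376 = 0.5066
Step 3: Project onto [-2, 1].
x_proj = clip(1.1988) = 1.0
y_proj = clip(0.5066) = 0.5066
Step 4: Evaluate f.
f(1.0, 0.5066) = 0.4411


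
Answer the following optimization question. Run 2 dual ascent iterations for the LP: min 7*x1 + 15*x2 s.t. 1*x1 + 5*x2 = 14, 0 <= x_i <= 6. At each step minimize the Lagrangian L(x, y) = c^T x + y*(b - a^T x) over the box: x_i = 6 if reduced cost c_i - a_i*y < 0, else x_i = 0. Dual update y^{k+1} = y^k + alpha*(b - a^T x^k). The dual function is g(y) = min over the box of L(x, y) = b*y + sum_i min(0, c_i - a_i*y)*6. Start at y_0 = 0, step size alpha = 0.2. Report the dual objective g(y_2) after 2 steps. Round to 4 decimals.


Dual ascent for LP: min 7*x1 + 15*x2, 1*x1 + 5*x2 = 14, 0 <= x_i <= 6
Step 1: y^k = 0.0, reduced costs: (7.0, 15.0)
  x^k = (0.0, 0.0), subgradient = b - a^T x = 14.0
  y^{k+1} = 0.0 + 0.2*14.0 = 2.8
Step 2: y^k = 2.8, reduced costs: (4.2, 1.0)
  x^k = (0.0, 0.0), subgradient = b - a^T x = 14.0
  y^{k+1} = 2.8 + 0.2*14.0 = 5.6
Dual objective at y_2 = 5.6: reduced costs (1.4, -13.0), box minimizer x = (0.0, 6.0)
g(y_2) = b*y + (c1 - a1*y)*x1 + (c2 - a2*y)*x2 = 14*5.6 + 1.4*0.0 + (-13.0)*6.0 = 78.4 + 0.0 - 78.0 = 0.4


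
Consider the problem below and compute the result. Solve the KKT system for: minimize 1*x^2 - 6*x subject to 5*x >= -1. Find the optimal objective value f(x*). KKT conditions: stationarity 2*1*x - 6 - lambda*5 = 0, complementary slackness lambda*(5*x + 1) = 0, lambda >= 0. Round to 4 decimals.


Step 1: Try lambda = 0 (constraint inactive).
Stationarity: 2*1*x - 6 = 0
x* = 6/(2*1) = 3.0
Check constraint: 5*3.0 = 15.0 >= -1 -- satisfied.
Step 2: Compute optimal value.
f(x*) = 1*3.0^2 - 6*3.0 = -9.0


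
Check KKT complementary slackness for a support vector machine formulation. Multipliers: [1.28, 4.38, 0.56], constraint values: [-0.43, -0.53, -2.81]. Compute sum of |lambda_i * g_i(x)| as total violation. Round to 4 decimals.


KKT complementary slackness check:
lambda_1 * g_1 = 1.28 * -0.43 = -0.5504
lambda_2 * g_2 = 4.38 * -0.53 = -2.3214
lambda_3 * g_3 = 0.56 * -2.81 = -1.5736
Total violation = 0.5504 + 2.3214 + 1.5736 = 4.4454


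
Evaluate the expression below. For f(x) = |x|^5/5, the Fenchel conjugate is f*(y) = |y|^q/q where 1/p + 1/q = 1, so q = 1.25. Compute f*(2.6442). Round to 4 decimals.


The conjugate exponent q satisfies 1/p + 1/q = 1.
p = 5, so q = 5/(5 - 1) = 1.25
|y|^q = 2.6442^1.25 = 3.3718
f*(2.6442) = 3.3718 / 1.25 = 2.6975


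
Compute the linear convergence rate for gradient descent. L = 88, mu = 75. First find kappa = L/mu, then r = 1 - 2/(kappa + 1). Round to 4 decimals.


Step 1: Compute the condition number.
kappa = L/mu = 88/75 = 1.1733
Step 2: Compute the convergence rate.
r = 1 - 2/(kappa + 1) = 1 - 2*mu/(L + mu) = (L - mu)/(L + mu) = 13/163 = 0.0798


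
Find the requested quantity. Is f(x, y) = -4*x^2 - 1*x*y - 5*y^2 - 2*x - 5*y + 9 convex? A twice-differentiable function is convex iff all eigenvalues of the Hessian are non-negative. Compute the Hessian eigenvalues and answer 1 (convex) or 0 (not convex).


The Hessian of f(x,y) = -4*x^2 - 1*x*y - 5*y^2 - 2*x - 5*y + 9 is:
H = [[-8, -1], [-1, -10]]
Trace = -8 - 10 = -18
Determinant = -8*-10 - (-1)^2 = 79
Discriminant = (-18)^2 - 4*79 = 8.0
Eigenvalues: lambda_1 = -10.4142, lambda_2 = -7.5858
The function is not convex.

0


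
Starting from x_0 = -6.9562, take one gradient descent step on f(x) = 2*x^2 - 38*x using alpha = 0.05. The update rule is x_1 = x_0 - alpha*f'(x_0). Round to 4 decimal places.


We compute the gradient at x_0 and apply the update.
f'(x) = 4*x - 38
f'(-6.9562) = 4*-6.9562 - 38 = -65.8248
x_1 = -6.9562 - 0.05*-65.8248 = -3.665


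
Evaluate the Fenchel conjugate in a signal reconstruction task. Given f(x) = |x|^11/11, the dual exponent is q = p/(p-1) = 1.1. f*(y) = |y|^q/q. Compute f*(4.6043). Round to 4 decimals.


The conjugate exponent q satisfies 1/p + 1/q = 1.
p = 11, so q = 11/(11 - 1) = 1.1
|y|^q = 4.6043^1.1 = 5.3639
f*(4.6043) = 5.3639 / 1.1 = 4.8763


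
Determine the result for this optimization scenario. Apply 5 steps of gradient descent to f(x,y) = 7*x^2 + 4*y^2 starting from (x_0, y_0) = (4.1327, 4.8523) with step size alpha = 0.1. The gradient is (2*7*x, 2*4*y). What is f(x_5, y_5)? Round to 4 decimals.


Gradient descent on f(x,y) = 7*x^2 + 4*y^2.
Starting point: (4.1327, 4.8523), alpha = 0.1
Step 1: grad_x = 2*7*4.1327 = 57.8578, grad_y = 2*4*4.8523 = 38.8184
  x_1 = 4.1327 - 0.1*57.8578 = -1.6531
  y_1 = 4.8523 - 0.1*38.8184 = 0.9705
Step 2: grad_x = 2*7*-1.6531 = -23.1431, grad_y = 2*4*0.9705 = 7.7637
  x_2 = -1.6531 - 0.1*-23.1431 = 0.6612
  y_2 = 0.9705 - 0.1*7.7637 = 0.1941
Step 3: grad_x = 2*7*0.6612 = 9.2572, grad_y = 2*4*0.1941 = 1.5527
  x_3 = 0.6612 - 0.1*9.2572 = -0.2645
  y_3 = 0.1941 - 0.1*1.5527 = 0.0388
Step 4: grad_x = 2*7*-0.2645 = -3.7029, grad_y = 2*4*0.0388 = 0.3105
  x_4 = -0.2645 - 0.1*-3.7029 = 0.1058
  y_4 = 0.0388 - 0.1*0.3105 = 0.0078
Step 5: grad_x = 2*7*0.1058 = 1.4812, grad_y = 2*4*0.0078 = 0.0621
  x_5 = 0.1058 - 0.1*1.4812 = -0.0423
  y_5 = 0.0078 - 0.1*0.0621 = 0.0016
f(-0.0423, 0.0016) = 7*(-0.0423)^2 + 4*0.0016^2 = 0.0125


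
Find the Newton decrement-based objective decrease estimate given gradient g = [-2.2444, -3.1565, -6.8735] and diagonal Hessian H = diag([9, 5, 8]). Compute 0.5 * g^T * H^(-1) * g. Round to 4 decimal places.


Step 1: H is diagonal, so H^(-1) * g = [-0.2494, -0.6313, -0.8592].
Step 2: g^T H^(-1) g = sum_i g_i^2 / H_ii
  = (-2.2444)^2/9 + (-3.1565)^2/5 + (-6.8735)^2/8
  = 0.5597 + 1.9927 + 5.9056 = 8.458
Step 3: Objective decrease = 0.5 * g^T H^(-1) g = 4.229


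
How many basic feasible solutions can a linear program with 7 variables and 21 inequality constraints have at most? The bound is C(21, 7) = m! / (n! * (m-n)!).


Each vertex corresponds to some choice of n active constraints out of m, so the number of vertices is at most C(m, n) = m! / (n!(m-n)!).
m = 21, n = 7
Numerator: 21 * 20 * 19 * 18 * 17 * 16 * 15
Denominator: 7! = 5040
C(21, 7) = 116280


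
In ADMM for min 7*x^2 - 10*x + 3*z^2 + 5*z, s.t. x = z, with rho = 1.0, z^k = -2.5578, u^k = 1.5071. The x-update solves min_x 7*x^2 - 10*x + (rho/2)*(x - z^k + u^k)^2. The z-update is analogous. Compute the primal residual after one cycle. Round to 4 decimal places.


ADMM iteration with rho = 1.0, z^k = -2.5578, u^k = 1.5071
Step 1: x-update.
Minimize 7*x^2 - 10*x + (1.0/2)*(x + 2.5578 + 1.5071)^2
FOC: (2*7 + 1.0)*x = 10 + 1.0*(-2.5578 - 1.5071)
x^{k+1} = 0.3957
Step 2: z-update.
Minimize 3*z^2 + 5*z + (1.0/2)*(0.3957 - z + 1.5071)^2
FOC: (2*3 + 1.0)*z = -5 + 1.0*(0.3957 + 1.5071)
z^{k+1} = -0.4425
Step 3: u-update.
u^{k+1} = 1.5071 + 0.3957 + 0.4425 = 2.3452
Step 4: Primal residual = |0.3957 + 0.4425| = 0.8381


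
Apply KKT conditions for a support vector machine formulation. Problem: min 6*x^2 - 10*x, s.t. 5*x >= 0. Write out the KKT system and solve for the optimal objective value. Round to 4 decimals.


Step 1: Try lambda = 0 (constraint inactive).
Stationarity: 2*6*x - 10 = 0
x* = 10/(2*6) = 5/6 = 0.8333 (rounded; the exact value 5/6 is used below)
Check constraint: 5*0.8333 = 4.1665 >= 0 -- satisfied.
Step 2: Compute optimal value.
f(x*) = 6*(5/6)^2 - 10*(5/6) = -4.1667


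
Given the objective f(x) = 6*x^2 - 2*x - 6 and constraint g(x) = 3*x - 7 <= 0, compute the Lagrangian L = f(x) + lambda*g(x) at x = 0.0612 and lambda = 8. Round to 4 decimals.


Step 1: Evaluate f(x).
f(0.0612) = 6*0.0612^2 - 2*0.0612 - 6 = -6.0999
Step 2: Evaluate g(x).
g(0.0612) = 3*0.0612 - 7 = -6.8164
Step 3: Compute Lagrangian.
L = -6.0999 + 8*-6.8164 = -60.6311


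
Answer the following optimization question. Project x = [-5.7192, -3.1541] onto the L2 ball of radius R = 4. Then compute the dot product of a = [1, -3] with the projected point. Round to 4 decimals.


Step 1: Compute ||x|| (intermediates to 6 decimals).
||x|| = sqrt((-5.7192)^2 + (-3.1541)^2) = 6.531278
Step 2: Project.
Since ||x|| > R, scale = R/||x|| = 4/6.531278 = 0.612438, proj(x) = scale * x
proj(x) = [-3.502655, -1.931691]
Step 3: Dot product.
a^T * proj(x) = 1*(-3.502655) - 3*(-1.931691) = 2.2924


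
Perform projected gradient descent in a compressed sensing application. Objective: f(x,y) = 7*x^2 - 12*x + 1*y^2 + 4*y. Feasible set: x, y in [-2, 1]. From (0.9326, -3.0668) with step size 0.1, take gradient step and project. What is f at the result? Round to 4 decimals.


Step 1: Compute gradient at (0.9326, -3.0668).
grad_x = 2*7*0.9326 - 12 = 1.0564
grad_y = 2*1*-3.0668 + 4 = -2.1336
Step 2: Gradient step.
x_raw = 0.9326 - 0.1*1.0564 = 0.827
y_raw = -3.0668 - 0.1*-2.1336 = -2.8534
Step 3: Project onto [-2, 1].
x_proj = clip(0.827) = 0.827
y_proj = clip(-2.8534) = -2.0
Step 4: Evaluate f.
f(0.827, -2.0) = -9.1365


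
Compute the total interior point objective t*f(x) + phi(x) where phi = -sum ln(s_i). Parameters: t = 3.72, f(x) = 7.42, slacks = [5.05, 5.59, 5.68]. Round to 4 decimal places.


Step 1: Compute log-barrier.
ln values: [1.6194, 1.721, 1.737]
phi = -(1.6194 + 1.721 + 1.737) = -5.0773
Step 2: Compute augmented objective.
t*f(x) = 3.72*7.42 = 27.6024
Total = 27.6024 - 5.0773 = 22.5251


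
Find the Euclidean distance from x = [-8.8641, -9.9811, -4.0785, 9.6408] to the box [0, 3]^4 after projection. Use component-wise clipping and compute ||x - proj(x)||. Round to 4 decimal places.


Project each component onto [0, 3].
clip(-8.8641) = 0.0, clip(-9.9811) = 0.0, clip(-4.0785) = 0.0, clip(9.6408) = 3.0
Projection = [0.0, 0.0, 0.0, 3.0]
Squared diffs: [78.5723, 99.6224, 16.6342, 44.1002]
Distance = sqrt(238.9291) = 15.4573


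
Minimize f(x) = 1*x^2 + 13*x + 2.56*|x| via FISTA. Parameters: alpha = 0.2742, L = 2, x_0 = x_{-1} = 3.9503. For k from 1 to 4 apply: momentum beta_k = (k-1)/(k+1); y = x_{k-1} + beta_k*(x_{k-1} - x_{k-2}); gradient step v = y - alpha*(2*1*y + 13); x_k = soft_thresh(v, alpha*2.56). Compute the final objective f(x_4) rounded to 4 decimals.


FISTA on f(x) = 1*x^2 + 13*x + 2.56*|x|
L = 2, alpha = 0.2742
Iteration 1: beta = 0.0, y = 3.9503 + 0.0*(3.9503 - 3.9503) = 3.9503
  grad(y) = 20.9006, v = y - alpha*grad = -1.7806
  prox(v) = soft_thresh(-1.7806, 0.702) = -1.0787
Iteration 2: beta = 0.3333, y = -1.0787 + 0.3333*(-1.0787 - 3.9503) = -2.755
  grad(y) = 7.49, v = y - alpha*grad = -4.8088
  prox(v) = soft_thresh(-4.8088, 0.702) = -4.1068
Iteration 3: beta = 0.5, y = -4.1068 + 0.5*(-4.1068 + 1.0787) = -5.6209
  grad(y) = 1.7582, v = y - alpha*grad = -6.103
  prox(v) = soft_thresh(-6.103, 0.702) = -5.401
Iteration 4: beta = 0.6, y = -5.401 + 0.6*(-5.401 + 4.1068) = -6.1776
  grad(y) = 0.6449, v = y - alpha*grad = -6.3544
  prox(v) = soft_thresh(-6.3544, 0.702) = -5.6524
f(x_4) = 1*(-5.6524)^2 + 13*(-5.6524) + 2.56*|-5.6524| = -27.0614


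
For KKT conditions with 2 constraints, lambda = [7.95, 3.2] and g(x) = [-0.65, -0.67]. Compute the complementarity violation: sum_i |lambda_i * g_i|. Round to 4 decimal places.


KKT complementary slackness check:
lambda_1 * g_1 = 7.95 * -0.65 = -5.1675
lambda_2 * g_2 = 3.2 * -0.67 = -2.144
Total violation = 5.1675 + 2.144 = 7.3115


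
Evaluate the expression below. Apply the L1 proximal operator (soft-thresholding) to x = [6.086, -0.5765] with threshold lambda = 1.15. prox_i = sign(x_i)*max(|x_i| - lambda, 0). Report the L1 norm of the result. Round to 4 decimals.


Soft-thresholding with lambda = 1.15:
prox(6.086) = sign(6.086)*max(|6.086| - 1.15, 0) = 4.936
prox(-0.5765) = sign(-0.5765)*max(|-0.5765| - 1.15, 0) = 0.0
prox(x) = [4.936, 0.0]
||prox(x)||_1 = 4.936 + 0.0 = 4.936


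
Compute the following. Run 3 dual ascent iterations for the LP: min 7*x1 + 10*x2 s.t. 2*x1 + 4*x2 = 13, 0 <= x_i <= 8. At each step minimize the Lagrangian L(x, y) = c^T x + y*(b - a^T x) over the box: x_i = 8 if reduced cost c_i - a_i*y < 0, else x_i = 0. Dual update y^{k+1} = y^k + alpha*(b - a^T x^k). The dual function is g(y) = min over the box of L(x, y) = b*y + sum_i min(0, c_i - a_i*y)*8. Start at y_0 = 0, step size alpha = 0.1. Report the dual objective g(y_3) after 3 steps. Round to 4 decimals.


Dual ascent for LP: min 7*x1 + 10*x2, 2*x1 + 4*x2 = 13, 0 <= x_i <= 8
Step 1: y^k = 0.0, reduced costs: (7.0, 10.0)
  x^k = (0.0, 0.0), subgradient = b - a^T x = 13.0
  y^{k+1} = 0.0 + 0.1*13.0 = 1.3
Step 2: y^k = 1.3, reduced costs: (4.4, 4.8)
  x^k = (0.0, 0.0), subgradient = b - a^T x = 13.0
  y^{k+1} = 1.3 + 0.1*13.0 = 2.6
Step 3: y^k = 2.6, reduced costs: (1.8, -0.4)
  x^k = (0.0, 8.0), subgradient = b - a^T x = -19.0
  y^{k+1} = 2.6 + 0.1*-19.0 = 0.7
Dual objective at y_3 = 0.7: reduced costs (5.6, 7.2), box minimizer x = (0.0, 0.0)
g(y_3) = b*y + (c1 - a1*y)*x1 + (c2 - a2*y)*x2 = 13*0.7 + 5.6*0.0 + 7.2*0.0 = 9.1 + 0.0 + 0.0 = 9.1


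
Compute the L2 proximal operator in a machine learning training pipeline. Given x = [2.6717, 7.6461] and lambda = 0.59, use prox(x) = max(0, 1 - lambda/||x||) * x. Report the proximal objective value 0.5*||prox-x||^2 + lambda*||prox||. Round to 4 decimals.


Step 1: Compute ||x||.
||x|| = 8.0994
Step 2: Compute scaling factor.
scale = max(0, 1 - 0.59/8.0994) = 0.9272
Step 3: prox(x) = [2.4771, 7.0891]
||prox(x)|| = 7.5094
Step 4: Proximal objective.
0.5*||prox-x||^2 = 0.1741
lambda*||prox|| = 4.4305
Total = 4.6046


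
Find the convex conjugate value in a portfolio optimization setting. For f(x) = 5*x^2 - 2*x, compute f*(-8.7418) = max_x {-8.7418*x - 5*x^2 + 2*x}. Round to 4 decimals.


f*(y) = sup_x {y*x - a*x^2 - b*x} = sup_x {(y-b)*x - a*x^2}
FOC: (y - b) - 2a*x = 0 => x* = (y - b)/(2a)
x* = (-8.7418 + 2)/(2*5) = -0.6742
f*(-8.7418) = (y-b)^2/(4a) = (-8.7418 + 2)^2/(4*5)
= 45.4519/20 = 2.2726


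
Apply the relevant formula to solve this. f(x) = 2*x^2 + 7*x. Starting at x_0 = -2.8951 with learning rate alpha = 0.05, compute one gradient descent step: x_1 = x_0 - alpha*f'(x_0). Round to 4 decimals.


We compute the gradient at x_0 and apply the update.
f'(x) = 4*x + 7
f'(-2.8951) = 4*-2.8951 + 7 = -4.5804
x_1 = -2.8951 - 0.05*-4.5804 = -2.6661


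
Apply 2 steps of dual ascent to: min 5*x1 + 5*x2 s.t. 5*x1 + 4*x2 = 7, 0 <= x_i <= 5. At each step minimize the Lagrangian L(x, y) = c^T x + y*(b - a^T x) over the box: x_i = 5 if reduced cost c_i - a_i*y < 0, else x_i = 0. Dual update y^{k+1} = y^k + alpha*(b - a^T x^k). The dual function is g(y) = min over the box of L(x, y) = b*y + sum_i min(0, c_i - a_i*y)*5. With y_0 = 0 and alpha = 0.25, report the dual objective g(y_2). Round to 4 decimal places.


Dual ascent for LP: min 5*x1 + 5*x2, 5*x1 + 4*x2 = 7, 0 <= x_i <= 5
Step 1: y^k = 0.0, reduced costs: (5.0, 5.0)
  x^k = (0.0, 0.0), subgradient = b - a^T x = 7.0
  y^{k+1} = 0.0 + 0.25*7.0 = 1.75
Step 2: y^k = 1.75, reduced costs: (-3.75, -2.0)
  x^k = (5.0, 5.0), subgradient = b - a^T x = -38.0
  y^{k+1} = 1.75 + 0.25*-38.0 = -7.75
Dual objective at y_2 = -7.75: reduced costs (43.75, 36.0), box minimizer x = (0.0, 0.0)
g(y_2) = b*y + (c1 - a1*y)*x1 + (c2 - a2*y)*x2 = 7*(-7.75) + 43.75*0.0 + 36.0*0.0 = -54.25 + 0.0 + 0.0 = -54.25


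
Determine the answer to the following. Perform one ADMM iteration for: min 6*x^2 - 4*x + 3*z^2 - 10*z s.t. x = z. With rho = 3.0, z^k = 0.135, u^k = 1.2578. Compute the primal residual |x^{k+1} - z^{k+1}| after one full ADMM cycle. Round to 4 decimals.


ADMM iteration with rho = 3.0, z^k = 0.135, u^k = 1.2578
Step 1: x-update.
Minimize 6*x^2 - 4*x + (3.0/2)*(x - 0.135 + 1.2578)^2
FOC: (2*6 + 3.0)*x = 4 + 3.0*(0.135 - 1.2578)
x^{k+1} = 0.0421
Step 2: z-update.
Minimize 3*z^2 - 10*z + (3.0/2)*(0.0421 - z + 1.2578)^2
FOC: (2*3 + 3.0)*z = 10 + 3.0*(0.0421 + 1.2578)
z^{k+1} = 1.5444
Step 3: u-update.
u^{k+1} = 1.2578 + 0.0421 - 1.5444 = -0.2445
Step 4: Primal residual = |0.0421 - 1.5444| = 1.5023


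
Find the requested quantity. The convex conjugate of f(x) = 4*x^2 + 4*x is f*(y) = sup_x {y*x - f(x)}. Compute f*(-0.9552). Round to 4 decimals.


f*(y) = sup_x {y*x - a*x^2 - b*x} = sup_x {(y-b)*x - a*x^2}
FOC: (y - b) - 2a*x = 0 => x* = (y - b)/(2a)
x* = (-0.9552 - 4)/(2*4) = -0.6194
f*(-0.9552) = (y-b)^2/(4a) = (-0.9552 - 4)^2/(4*4)
= 24.554/16 = 1.5346


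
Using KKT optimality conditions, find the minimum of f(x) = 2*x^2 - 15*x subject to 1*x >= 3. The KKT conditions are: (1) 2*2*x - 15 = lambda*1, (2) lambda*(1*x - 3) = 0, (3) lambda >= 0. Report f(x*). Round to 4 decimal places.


Step 1: Try lambda = 0 (constraint inactive).
Stationarity: 2*2*x - 15 = 0
x* = 15/(2*2) = 3.75
Check constraint: 1*3.75 = 3.75 >= 3 -- satisfied.
Step 2: Compute optimal value.
f(x*) = 2*3.75^2 - 15*3.75 = -28.125


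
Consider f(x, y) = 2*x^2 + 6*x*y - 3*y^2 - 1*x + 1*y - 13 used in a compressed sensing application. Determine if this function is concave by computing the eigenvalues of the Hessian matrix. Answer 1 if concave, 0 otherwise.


The Hessian of f(x,y) = 2*x^2 + 6*x*y - 3*y^2 - 1*x + 1*y - 13 is:
H = [[4, 6], [6, -6]]
Trace = 4 - 6 = -2
Determinant = 4*-6 - (6)^2 = -60
Discriminant = (-2)^2 - 4*-60 = 244.0
Eigenvalues: lambda_1 = -8.8102, lambda_2 = 6.8102
The function is not concave.

0
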